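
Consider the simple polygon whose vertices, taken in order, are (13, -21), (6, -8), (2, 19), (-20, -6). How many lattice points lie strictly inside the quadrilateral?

507

The shoelace formula gives twice the area as |[13·(-8) − 6·(-21)] + [6·19 − 2·(-8)] + [2·(-6) − (-20)·19] + [(-20)·(-21) − 13·(-6)]| = 1018, so the area is 509.
Along each edge there are gcd(|Δx|,|Δy|)+1 lattice points, so counting each shared vertex once the boundary has gcd(7,13) + gcd(4,27) + gcd(22,25) + gcd(33,15) = 1+1+1+3 = 6.
Pick's theorem gives I = A − B/2 + 1 = 509 − 6/2 + 1 = 507.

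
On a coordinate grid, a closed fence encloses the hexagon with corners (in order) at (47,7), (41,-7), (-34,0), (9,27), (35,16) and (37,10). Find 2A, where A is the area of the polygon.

By the shoelace formula, twice the signed area is |[47·(-7) − 41·7] + [41·0 − (-34)·(-7)] + [(-34)·27 − 9·0] + [9·16 − 35·27] + [35·10 − 37·16] + [37·7 − 47·10]| = 3026, so the area is 1513.

3026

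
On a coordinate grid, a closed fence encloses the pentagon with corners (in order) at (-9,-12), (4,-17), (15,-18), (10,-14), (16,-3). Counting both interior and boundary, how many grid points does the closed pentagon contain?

168

By the shoelace formula, twice the signed area is |[(-9)·(-17) − 4·(-12)] + [4·(-18) − 15·(-17)] + [15·(-14) − 10·(-18)] + [10·(-3) − 16·(-14)] + [16·(-12) − (-9)·(-3)]| = 329, so the area is 329/2.
Summing gcd(|Δx|,|Δy|) over the edges gives the boundary count: gcd(13,5) + gcd(11,1) + gcd(5,4) + gcd(6,11) + gcd(25,9) = 1+1+1+1+1 = 5.
Pick's theorem gives I = A − B/2 + 1 = 329/2 − 5/2 + 1 = 163, so the closed region contains I + B = 163 + 5 = 168 lattice points.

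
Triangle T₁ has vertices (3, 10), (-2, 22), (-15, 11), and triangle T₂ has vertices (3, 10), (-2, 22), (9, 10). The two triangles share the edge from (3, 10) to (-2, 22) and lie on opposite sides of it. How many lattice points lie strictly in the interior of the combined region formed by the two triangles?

The union is the simple quadrilateral with vertices (3, 10), (-15, 11), (-2, 22), (9, 10) in order.
By the shoelace formula, twice the signed area is |(3·11 − (-15)·10) + ((-15)·22 − (-2)·11) + ((-2)·10 − 9·22) + (9·10 − 3·10)| = 283, so the area is 283/2.
Along each edge there are gcd(|Δx|,|Δy|)+1 lattice points, so counting each shared vertex once the boundary has gcd(18,1) + gcd(13,11) + gcd(11,12) + gcd(6,0) = 1+1+1+6 = 9.
By Pick's theorem I = A − B/2 + 1 = 283/2 − 9/2 + 1 = 138.

138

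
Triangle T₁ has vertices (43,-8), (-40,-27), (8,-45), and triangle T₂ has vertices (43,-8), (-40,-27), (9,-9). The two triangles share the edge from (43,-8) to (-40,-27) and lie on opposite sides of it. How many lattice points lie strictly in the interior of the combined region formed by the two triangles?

1481

The union is the simple quadrilateral with vertices (43,-8), (8,-45), (-40,-27), (9,-9) in order.
Using the shoelace formula, 2A = |[43·(-45) − 8·(-8)] + [8·(-27) − (-40)·(-45)] + [(-40)·(-9) − 9·(-27)] + [9·(-8) − 43·(-9)]| = 2969, so the area is 1484.5.
The number of boundary lattice points is Σ gcd(|Δx|,|Δy|) = gcd(35,37) + gcd(48,18) + gcd(49,18) + gcd(34,1) = 1+6+1+1 = 9.
By Pick's theorem I = A − B/2 + 1 = 1484.5 − 9/2 + 1 = 1481.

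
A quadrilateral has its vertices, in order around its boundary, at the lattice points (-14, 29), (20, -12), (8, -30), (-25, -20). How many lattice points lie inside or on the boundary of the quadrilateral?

1421

The shoelace formula gives twice the area as |((-14)·(-12) − 20·29) + (20·(-30) − 8·(-12)) + (8·(-20) − (-25)·(-30)) + ((-25)·29 − (-14)·(-20))| = 2831, so the area is 1415.5.
Along each edge there are gcd(|Δx|,|Δy|)+1 lattice points, so counting each shared vertex once the boundary has gcd(34,41) + gcd(12,18) + gcd(33,10) + gcd(11,49) = 1+6+1+1 = 9.
Pick's theorem gives I = A − B/2 + 1 = 1415.5 − 9/2 + 1 = 1412, so the closed region contains I + B = 1412 + 9 = 1421 lattice points.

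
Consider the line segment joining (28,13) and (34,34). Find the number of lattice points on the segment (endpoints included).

4

The number of lattice points on a segment between lattice points is gcd(|Δx|,|Δy|) + 1 = gcd(6,21) + 1 = 3 + 1 = 4.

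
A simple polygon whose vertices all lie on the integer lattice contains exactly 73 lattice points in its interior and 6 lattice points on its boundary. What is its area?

75

Pick's theorem states A = I + B/2 − 1, so A = 73 + 6/2 − 1 = 75.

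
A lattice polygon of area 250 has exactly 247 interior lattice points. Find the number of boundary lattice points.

Pick's theorem gives A = I + B/2 − 1, so B = 2(A − I + 1) = 2(250 − 247 + 1) = 8.

8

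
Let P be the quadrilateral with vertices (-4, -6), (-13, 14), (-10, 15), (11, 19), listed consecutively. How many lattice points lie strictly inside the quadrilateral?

By the shoelace formula, twice the signed area is |[(-4)·14 − (-13)·(-6)] + [(-13)·15 − (-10)·14] + [(-10)·19 − 11·15] + [11·(-6) − (-4)·19]| = 534, so the area is 267.
Along each edge there are gcd(|Δx|,|Δy|)+1 lattice points, so counting each shared vertex once the boundary has gcd(9,20) + gcd(3,1) + gcd(21,4) + gcd(15,25) = 1+1+1+5 = 8.
By Pick's theorem A = I + B/2 − 1, so I = 267 − 8/2 + 1 = 264.

264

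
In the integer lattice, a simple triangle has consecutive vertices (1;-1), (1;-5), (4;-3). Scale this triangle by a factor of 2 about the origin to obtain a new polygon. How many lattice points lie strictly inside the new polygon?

19

Using the shoelace formula, 2A = |(1·(-5) − 1·(-1)) + (1·(-3) − 4·(-5)) + (4·(-1) − 1·(-3))| = 12, so the area is 6.
The number of boundary lattice points is Σ gcd(|Δx|,|Δy|) = gcd(0,4) + gcd(3,2) + gcd(3,2) = 4+1+1 = 6.
Scaling by 2 multiplies the area by 2² = 4 (so the new area is 24) and multiplies the boundary lattice-point count by 2, giving 12.
By Pick's theorem, the interior count of the dilated polygon is 24 − 12/2 + 1 = 19.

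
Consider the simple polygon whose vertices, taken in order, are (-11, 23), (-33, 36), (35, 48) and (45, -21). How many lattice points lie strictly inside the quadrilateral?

2282

The shoelace formula gives twice the area as |[(-11)·36 − (-33)·23] + [(-33)·48 − 35·36] + [35·(-21) − 45·48] + [45·23 − (-11)·(-21)]| = 4572, so the area is 2286.
The number of boundary lattice points is Σ gcd(|Δx|,|Δy|) = gcd(22,13) + gcd(68,12) + gcd(10,69) + gcd(56,44) = 1+4+1+4 = 10.
Pick's theorem gives I = A − B/2 + 1 = 2286 − 10/2 + 1 = 2282.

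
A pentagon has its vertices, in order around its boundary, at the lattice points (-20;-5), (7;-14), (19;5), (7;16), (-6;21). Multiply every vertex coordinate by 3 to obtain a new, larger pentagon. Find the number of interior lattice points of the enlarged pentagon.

7081

The shoelace formula gives twice the area as |[(-20)·(-14) − 7·(-5)] + [7·5 − 19·(-14)] + [19·16 − 7·5] + [7·21 − (-6)·16] + [(-6)·(-5) − (-20)·21]| = 1578, so the area is 789.
Along each edge there are gcd(|Δx|,|Δy|)+1 lattice points, so counting each shared vertex once the boundary has gcd(27,9) + gcd(12,19) + gcd(12,11) + gcd(13,5) + gcd(14,26) = 9+1+1+1+2 = 14.
Scaling by 3 multiplies the area by 3² = 9 (so the new area is 7101) and multiplies the boundary lattice-point count by 3, giving 42.
By Pick's theorem, the interior count of the dilated polygon is 7101 − 42/2 + 1 = 7081.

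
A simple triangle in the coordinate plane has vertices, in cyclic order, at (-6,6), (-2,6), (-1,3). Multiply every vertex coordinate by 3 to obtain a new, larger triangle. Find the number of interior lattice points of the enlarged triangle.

46

Using the shoelace formula, 2A = |((-6)·6 − (-2)·6) + ((-2)·3 − (-1)·6) + ((-1)·6 − (-6)·3)| = 12, so the area is 6.
The number of boundary lattice points is Σ gcd(|Δx|,|Δy|) = gcd(4,0) + gcd(1,3) + gcd(5,3) = 4+1+1 = 6.
Scaling by 3 multiplies the area by 3² = 9 (so the new area is 54) and multiplies the boundary lattice-point count by 3, giving 18.
By Pick's theorem, the interior count of the dilated polygon is 54 − 18/2 + 1 = 46.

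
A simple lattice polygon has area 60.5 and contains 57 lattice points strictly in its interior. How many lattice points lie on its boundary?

Pick's theorem gives A = I + B/2 − 1, so B = 2(A − I + 1) = 2(60.5 − 57 + 1) = 9.

9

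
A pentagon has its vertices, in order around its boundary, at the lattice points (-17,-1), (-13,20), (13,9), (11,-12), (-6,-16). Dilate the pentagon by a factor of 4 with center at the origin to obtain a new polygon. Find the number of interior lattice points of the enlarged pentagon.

Using the shoelace formula, 2A = |[(-17)·20 − (-13)·(-1)] + [(-13)·9 − 13·20] + [13·(-12) − 11·9] + [11·(-16) − (-6)·(-12)] + [(-6)·(-1) − (-17)·(-16)]| = 1499, so the area is 1499/2.
Summing gcd(|Δx|,|Δy|) over the edges gives the boundary count: gcd(4,21) + gcd(26,11) + gcd(2,21) + gcd(17,4) + gcd(11,15) = 1+1+1+1+1 = 5.
Scaling by 4 multiplies the area by 4² = 16 (so the new area is 11992) and multiplies the boundary lattice-point count by 4, giving 20.
By Pick's theorem, the interior count of the dilated polygon is 11992 − 20/2 + 1 = 11983.

11983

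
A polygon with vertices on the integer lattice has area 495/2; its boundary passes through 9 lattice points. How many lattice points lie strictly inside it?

Pick's theorem A = I + B/2 − 1 rearranges to I = A − B/2 + 1 = 495/2 − 9/2 + 1 = 244.

244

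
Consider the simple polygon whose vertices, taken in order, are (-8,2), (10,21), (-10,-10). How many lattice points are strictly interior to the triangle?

88

The shoelace formula gives twice the area as |((-8)·21 − 10·2) + (10·(-10) − (-10)·21) + ((-10)·2 − (-8)·(-10))| = 178, so the area is 89.
Summing gcd(|Δx|,|Δy|) over the edges gives the boundary count: gcd(18,19) + gcd(20,31) + gcd(2,12) = 1+1+2 = 4.
Pick's theorem gives I = A − B/2 + 1 = 89 − 4/2 + 1 = 88.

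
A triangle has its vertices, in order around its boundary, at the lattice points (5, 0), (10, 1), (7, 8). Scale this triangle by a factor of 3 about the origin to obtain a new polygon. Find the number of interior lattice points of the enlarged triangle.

The shoelace formula gives twice the area as |[5·1 − 10·0] + [10·8 − 7·1] + [7·0 − 5·8]| = 38, so the area is 19.
Summing gcd(|Δx|,|Δy|) over the edges gives the boundary count: gcd(5,1) + gcd(3,7) + gcd(2,8) = 1+1+2 = 4.
Scaling by 3 multiplies the area by 3² = 9 (so the new area is 171) and multiplies the boundary lattice-point count by 3, giving 12.
By Pick's theorem, the interior count of the dilated polygon is 171 − 12/2 + 1 = 166.

166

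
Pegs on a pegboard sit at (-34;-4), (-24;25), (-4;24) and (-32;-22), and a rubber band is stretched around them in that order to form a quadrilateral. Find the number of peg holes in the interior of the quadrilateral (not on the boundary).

591

Using the shoelace formula, 2A = |((-34)·25 − (-24)·(-4)) + ((-24)·24 − (-4)·25) + ((-4)·(-22) − (-32)·24) + ((-32)·(-4) − (-34)·(-22))| = 1186, so the area is 593.
Along each edge there are gcd(|Δx|,|Δy|)+1 lattice points, so counting each shared vertex once the boundary has gcd(10,29) + gcd(20,1) + gcd(28,46) + gcd(2,18) = 1+1+2+2 = 6.
Pick's theorem gives I = A − B/2 + 1 = 593 − 6/2 + 1 = 591.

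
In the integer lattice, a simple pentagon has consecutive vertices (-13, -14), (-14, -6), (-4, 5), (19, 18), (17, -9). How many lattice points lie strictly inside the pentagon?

602

By the shoelace formula, twice the signed area is |[(-13)·(-6) − (-14)·(-14)] + [(-14)·5 − (-4)·(-6)] + [(-4)·18 − 19·5] + [19·(-9) − 17·18] + [17·(-14) − (-13)·(-9)]| = 1211, so the area is 605.5.
The number of boundary lattice points is Σ gcd(|Δx|,|Δy|) = gcd(1,8) + gcd(10,11) + gcd(23,13) + gcd(2,27) + gcd(30,5) = 1+1+1+1+5 = 9.
Pick's theorem gives I = A − B/2 + 1 = 605.5 − 9/2 + 1 = 602.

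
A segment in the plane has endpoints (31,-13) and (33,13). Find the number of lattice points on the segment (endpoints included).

The number of lattice points on a segment between lattice points is gcd(|Δx|,|Δy|) + 1 = gcd(2,26) + 1 = 2 + 1 = 3.

3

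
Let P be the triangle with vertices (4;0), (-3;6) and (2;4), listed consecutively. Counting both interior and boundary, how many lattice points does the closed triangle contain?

11

By the shoelace formula, twice the signed area is |[4·6 − (-3)·0] + [(-3)·4 − 2·6] + [2·0 − 4·4]| = 16, so the area is 8.
Along each edge there are gcd(|Δx|,|Δy|)+1 lattice points, so counting each shared vertex once the boundary has gcd(7,6) + gcd(5,2) + gcd(2,4) = 1+1+2 = 4.
Pick's theorem gives I = A − B/2 + 1 = 8 − 4/2 + 1 = 7, so the closed region contains I + B = 7 + 4 = 11 lattice points.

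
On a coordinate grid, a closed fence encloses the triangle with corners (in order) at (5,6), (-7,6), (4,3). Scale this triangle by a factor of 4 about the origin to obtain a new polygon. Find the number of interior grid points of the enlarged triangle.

By the shoelace formula, twice the signed area is |(5·6 − (-7)·6) + ((-7)·3 − 4·6) + (4·6 − 5·3)| = 36, so the area is 18.
Along each edge there are gcd(|Δx|,|Δy|)+1 lattice points, so counting each shared vertex once the boundary has gcd(12,0) + gcd(11,3) + gcd(1,3) = 12+1+1 = 14.
Scaling by 4 multiplies the area by 4² = 16 (so the new area is 288) and multiplies the boundary lattice-point count by 4, giving 56.
By Pick's theorem, the interior count of the dilated polygon is 288 − 56/2 + 1 = 261.

261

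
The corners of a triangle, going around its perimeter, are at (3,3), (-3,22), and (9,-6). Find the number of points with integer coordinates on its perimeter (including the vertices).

The number of boundary lattice points is Σ gcd(|Δx|,|Δy|) = gcd(6,19) + gcd(12,28) + gcd(6,9) = 1+4+3 = 8.

8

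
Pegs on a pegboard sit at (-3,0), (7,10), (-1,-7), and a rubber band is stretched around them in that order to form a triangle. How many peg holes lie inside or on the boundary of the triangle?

52

By the shoelace formula, twice the signed area is |((-3)·10 − 7·0) + (7·(-7) − (-1)·10) + ((-1)·0 − (-3)·(-7))| = 90, so the area is 45.
Along each edge there are gcd(|Δx|,|Δy|)+1 lattice points, so counting each shared vertex once the boundary has gcd(10,10) + gcd(8,17) + gcd(2,7) = 10+1+1 = 12.
Pick's theorem gives I = A − B/2 + 1 = 45 − 12/2 + 1 = 40, so the closed region contains I + B = 40 + 12 = 52 lattice points.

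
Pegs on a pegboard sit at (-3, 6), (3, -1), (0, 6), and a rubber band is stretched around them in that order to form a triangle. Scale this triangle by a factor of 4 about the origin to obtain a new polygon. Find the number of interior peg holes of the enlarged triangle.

159

By the shoelace formula, twice the signed area is |((-3)·(-1) − 3·6) + (3·6 − 0·(-1)) + (0·6 − (-3)·6)| = 21, so the area is 10.5.
Summing gcd(|Δx|,|Δy|) over the edges gives the boundary count: gcd(6,7) + gcd(3,7) + gcd(3,0) = 1+1+3 = 5.
Scaling by 4 multiplies the area by 4² = 16 (so the new area is 168) and multiplies the boundary lattice-point count by 4, giving 20.
By Pick's theorem, the interior count of the dilated polygon is 168 − 20/2 + 1 = 159.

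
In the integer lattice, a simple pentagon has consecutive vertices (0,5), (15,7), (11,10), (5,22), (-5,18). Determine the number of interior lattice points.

The shoelace formula gives twice the area as |(0·7 − 15·5) + (15·10 − 11·7) + (11·22 − 5·10) + (5·18 − (-5)·22) + ((-5)·5 − 0·18)| = 365, so the area is 182.5.
Along each edge there are gcd(|Δx|,|Δy|)+1 lattice points, so counting each shared vertex once the boundary has gcd(15,2) + gcd(4,3) + gcd(6,12) + gcd(10,4) + gcd(5,13) = 1+1+6+2+1 = 11.
Pick's theorem gives I = A − B/2 + 1 = 182.5 − 11/2 + 1 = 178.

178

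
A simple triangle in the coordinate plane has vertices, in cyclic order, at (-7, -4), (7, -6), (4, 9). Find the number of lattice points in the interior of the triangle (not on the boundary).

By the shoelace formula, twice the signed area is |((-7)·(-6) − 7·(-4)) + (7·9 − 4·(-6)) + (4·(-4) − (-7)·9)| = 204, so the area is 102.
Along each edge there are gcd(|Δx|,|Δy|)+1 lattice points, so counting each shared vertex once the boundary has gcd(14,2) + gcd(3,15) + gcd(11,13) = 2+3+1 = 6.
By Pick's theorem A = I + B/2 − 1, so I = 102 − 6/2 + 1 = 100.

100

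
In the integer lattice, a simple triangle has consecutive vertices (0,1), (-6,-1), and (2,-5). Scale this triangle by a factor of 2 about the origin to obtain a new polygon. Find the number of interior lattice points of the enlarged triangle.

73

Using the shoelace formula, 2A = |[0·(-1) − (-6)·1] + [(-6)·(-5) − 2·(-1)] + [2·1 − 0·(-5)]| = 40, so the area is 20.
Summing gcd(|Δx|,|Δy|) over the edges gives the boundary count: gcd(6,2) + gcd(8,4) + gcd(2,6) = 2+4+2 = 8.
Scaling by 2 multiplies the area by 2² = 4 (so the new area is 80) and multiplies the boundary lattice-point count by 2, giving 16.
By Pick's theorem, the interior count of the dilated polygon is 80 − 16/2 + 1 = 73.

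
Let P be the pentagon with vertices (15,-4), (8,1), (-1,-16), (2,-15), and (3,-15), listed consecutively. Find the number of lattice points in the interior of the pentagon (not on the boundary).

96

The shoelace formula gives twice the area as |[15·1 − 8·(-4)] + [8·(-16) − (-1)·1] + [(-1)·(-15) − 2·(-16)] + [2·(-15) − 3·(-15)] + [3·(-4) − 15·(-15)]| = 195, so the area is 97.5.
The number of boundary lattice points is Σ gcd(|Δx|,|Δy|) = gcd(7,5) + gcd(9,17) + gcd(3,1) + gcd(1,0) + gcd(12,11) = 1+1+1+1+1 = 5.
By Pick's theorem A = I + B/2 − 1, so I = 97.5 − 5/2 + 1 = 96.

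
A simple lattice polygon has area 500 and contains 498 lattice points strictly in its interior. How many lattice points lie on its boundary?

Pick's theorem gives A = I + B/2 − 1, so B = 2(A − I + 1) = 2(500 − 498 + 1) = 6.

6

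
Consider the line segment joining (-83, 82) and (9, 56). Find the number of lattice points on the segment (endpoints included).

3

The number of lattice points on a segment between lattice points is gcd(|Δx|,|Δy|) + 1 = gcd(92,26) + 1 = 2 + 1 = 3.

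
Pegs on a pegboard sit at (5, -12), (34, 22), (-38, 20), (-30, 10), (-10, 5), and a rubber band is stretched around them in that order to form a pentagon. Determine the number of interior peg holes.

Using the shoelace formula, 2A = |(5·22 − 34·(-12)) + (34·20 − (-38)·22) + ((-38)·10 − (-30)·20) + ((-30)·5 − (-10)·10) + ((-10)·(-12) − 5·5)| = 2299, so the area is 2299/2.
The number of boundary lattice points is Σ gcd(|Δx|,|Δy|) = gcd(29,34) + gcd(72,2) + gcd(8,10) + gcd(20,5) + gcd(15,17) = 1+2+2+5+1 = 11.
By Pick's theorem A = I + B/2 − 1, so I = 2299/2 − 11/2 + 1 = 1145.

1145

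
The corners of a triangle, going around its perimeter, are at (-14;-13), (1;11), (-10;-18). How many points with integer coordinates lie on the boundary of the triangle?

The number of boundary lattice points is Σ gcd(|Δx|,|Δy|) = gcd(15,24) + gcd(11,29) + gcd(4,5) = 3+1+1 = 5.

5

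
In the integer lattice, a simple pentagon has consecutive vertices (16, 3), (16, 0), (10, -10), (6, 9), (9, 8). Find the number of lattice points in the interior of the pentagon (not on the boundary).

93

The shoelace formula gives twice the area as |(16·0 − 16·3) + (16·(-10) − 10·0) + (10·9 − 6·(-10)) + (6·8 − 9·9) + (9·3 − 16·8)| = 192, so the area is 96.
Along each edge there are gcd(|Δx|,|Δy|)+1 lattice points, so counting each shared vertex once the boundary has gcd(0,3) + gcd(6,10) + gcd(4,19) + gcd(3,1) + gcd(7,5) = 3+2+1+1+1 = 8.
By Pick's theorem A = I + B/2 − 1, so I = 96 − 8/2 + 1 = 93.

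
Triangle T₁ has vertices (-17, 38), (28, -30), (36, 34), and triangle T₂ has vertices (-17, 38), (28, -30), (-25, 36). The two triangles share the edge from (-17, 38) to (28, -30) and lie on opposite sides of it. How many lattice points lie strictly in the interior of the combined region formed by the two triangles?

The union is the simple quadrilateral with vertices (-17, 38), (36, 34), (28, -30), (-25, 36) in order.
By the shoelace formula, twice the signed area is |((-17)·34 − 36·38) + (36·(-30) − 28·34) + (28·36 − (-25)·(-30)) + ((-25)·38 − (-17)·36)| = 4058, so the area is 2029.
The number of boundary lattice points is Σ gcd(|Δx|,|Δy|) = gcd(53,4) + gcd(8,64) + gcd(53,66) + gcd(8,2) = 1+8+1+2 = 12.
By Pick's theorem I = A − B/2 + 1 = 2029 − 12/2 + 1 = 2024.

2024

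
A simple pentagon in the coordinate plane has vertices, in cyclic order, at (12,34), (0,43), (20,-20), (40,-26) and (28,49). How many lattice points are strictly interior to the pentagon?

1490

Using the shoelace formula, 2A = |[12·43 − 0·34] + [0·(-20) − 20·43] + [20·(-26) − 40·(-20)] + [40·49 − 28·(-26)] + [28·34 − 12·49]| = 2988, so the area is 1494.
The number of boundary lattice points is Σ gcd(|Δx|,|Δy|) = gcd(12,9) + gcd(20,63) + gcd(20,6) + gcd(12,75) + gcd(16,15) = 3+1+2+3+1 = 10.
By Pick's theorem A = I + B/2 − 1, so I = 1494 − 10/2 + 1 = 1490.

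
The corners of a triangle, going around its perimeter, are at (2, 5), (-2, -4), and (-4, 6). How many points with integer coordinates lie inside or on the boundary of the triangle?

Using the shoelace formula, 2A = |[2·(-4) − (-2)·5] + [(-2)·6 − (-4)·(-4)] + [(-4)·5 − 2·6]| = 58, so the area is 29.
Along each edge there are gcd(|Δx|,|Δy|)+1 lattice points, so counting each shared vertex once the boundary has gcd(4,9) + gcd(2,10) + gcd(6,1) = 1+2+1 = 4.
Pick's theorem gives I = A − B/2 + 1 = 29 − 4/2 + 1 = 28, so the closed region contains I + B = 28 + 4 = 32 lattice points.

32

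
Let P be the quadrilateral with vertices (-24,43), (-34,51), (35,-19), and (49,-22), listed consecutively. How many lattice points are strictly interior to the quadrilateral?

Using the shoelace formula, 2A = |[(-24)·51 − (-34)·43] + [(-34)·(-19) − 35·51] + [35·(-22) − 49·(-19)] + [49·43 − (-24)·(-22)]| = 839, so the area is 419.5.
Summing gcd(|Δx|,|Δy|) over the edges gives the boundary count: gcd(10,8) + gcd(69,70) + gcd(14,3) + gcd(73,65) = 2+1+1+1 = 5.
By Pick's theorem A = I + B/2 − 1, so I = 419.5 − 5/2 + 1 = 418.

418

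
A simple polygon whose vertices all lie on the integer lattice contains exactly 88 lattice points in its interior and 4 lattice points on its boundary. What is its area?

Pick's theorem states A = I + B/2 − 1, so A = 88 + 4/2 − 1 = 89.

89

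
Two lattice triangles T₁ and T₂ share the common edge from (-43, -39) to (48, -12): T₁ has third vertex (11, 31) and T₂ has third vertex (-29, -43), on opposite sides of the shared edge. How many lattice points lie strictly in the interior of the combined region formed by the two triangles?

The union is the simple quadrilateral with vertices (-43, -39), (11, 31), (48, -12), (-29, -43) in order.
The shoelace formula gives twice the area as |[(-43)·31 − 11·(-39)] + [11·(-12) − 48·31] + [48·(-43) − (-29)·(-12)] + [(-29)·(-39) − (-43)·(-43)]| = 5654, so the area is 2827.
The number of boundary lattice points is Σ gcd(|Δx|,|Δy|) = gcd(54,70) + gcd(37,43) + gcd(77,31) + gcd(14,4) = 2+1+1+2 = 6.
By Pick's theorem I = A − B/2 + 1 = 2827 − 6/2 + 1 = 2825.

2825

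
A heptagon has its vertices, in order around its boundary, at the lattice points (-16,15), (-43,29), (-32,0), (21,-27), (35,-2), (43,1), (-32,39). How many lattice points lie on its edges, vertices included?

Summing gcd(|Δx|,|Δy|) over the edges gives the boundary count: gcd(27,14) + gcd(11,29) + gcd(53,27) + gcd(14,25) + gcd(8,3) + gcd(75,38) + gcd(16,24) = 1+1+1+1+1+1+8 = 14.

14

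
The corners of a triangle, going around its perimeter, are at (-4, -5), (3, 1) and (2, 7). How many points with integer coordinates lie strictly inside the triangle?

The shoelace formula gives twice the area as |[(-4)·1 − 3·(-5)] + [3·7 − 2·1] + [2·(-5) − (-4)·7]| = 48, so the area is 24.
Summing gcd(|Δx|,|Δy|) over the edges gives the boundary count: gcd(7,6) + gcd(1,6) + gcd(6,12) = 1+1+6 = 8.
Pick's theorem gives I = A − B/2 + 1 = 24 − 8/2 + 1 = 21.

21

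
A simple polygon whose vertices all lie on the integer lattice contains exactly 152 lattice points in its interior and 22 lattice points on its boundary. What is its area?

162

Pick's theorem states A = I + B/2 − 1, so A = 152 + 22/2 − 1 = 162.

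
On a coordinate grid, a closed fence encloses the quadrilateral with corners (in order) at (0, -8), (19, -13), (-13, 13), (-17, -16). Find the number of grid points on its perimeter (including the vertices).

5

The number of boundary lattice points is Σ gcd(|Δx|,|Δy|) = gcd(19,5) + gcd(32,26) + gcd(4,29) + gcd(17,8) = 1+2+1+1 = 5.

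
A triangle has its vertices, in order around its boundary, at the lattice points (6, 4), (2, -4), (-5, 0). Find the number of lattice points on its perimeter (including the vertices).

6

Summing gcd(|Δx|,|Δy|) over the edges gives the boundary count: gcd(4,8) + gcd(7,4) + gcd(11,4) = 4+1+1 = 6.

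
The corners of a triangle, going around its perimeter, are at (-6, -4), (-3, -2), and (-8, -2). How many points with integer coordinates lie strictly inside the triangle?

By the shoelace formula, twice the signed area is |((-6)·(-2) − (-3)·(-4)) + ((-3)·(-2) − (-8)·(-2)) + ((-8)·(-4) − (-6)·(-2))| = 10, so the area is 5.
Along each edge there are gcd(|Δx|,|Δy|)+1 lattice points, so counting each shared vertex once the boundary has gcd(3,2) + gcd(5,0) + gcd(2,2) = 1+5+2 = 8.
Pick's theorem gives I = A − B/2 + 1 = 5 − 8/2 + 1 = 2.

2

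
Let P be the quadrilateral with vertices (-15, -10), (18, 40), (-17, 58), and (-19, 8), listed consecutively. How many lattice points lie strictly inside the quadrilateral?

1288

The shoelace formula gives twice the area as |[(-15)·40 − 18·(-10)] + [18·58 − (-17)·40] + [(-17)·8 − (-19)·58] + [(-19)·(-10) − (-15)·8]| = 2580, so the area is 1290.
Summing gcd(|Δx|,|Δy|) over the edges gives the boundary count: gcd(33,50) + gcd(35,18) + gcd(2,50) + gcd(4,18) = 1+1+2+2 = 6.
Pick's theorem gives I = A − B/2 + 1 = 1290 − 6/2 + 1 = 1288.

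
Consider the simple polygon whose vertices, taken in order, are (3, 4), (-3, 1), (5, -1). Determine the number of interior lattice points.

The shoelace formula gives twice the area as |[3·1 − (-3)·4] + [(-3)·(-1) − 5·1] + [5·4 − 3·(-1)]| = 36, so the area is 18.
Summing gcd(|Δx|,|Δy|) over the edges gives the boundary count: gcd(6,3) + gcd(8,2) + gcd(2,5) = 3+2+1 = 6.
By Pick's theorem A = I + B/2 − 1, so I = 18 − 6/2 + 1 = 16.

16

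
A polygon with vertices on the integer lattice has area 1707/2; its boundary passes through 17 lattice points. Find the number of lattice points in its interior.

From Pick's theorem, I = A − B/2 + 1 = 1707/2 − 17/2 + 1 = 846.

846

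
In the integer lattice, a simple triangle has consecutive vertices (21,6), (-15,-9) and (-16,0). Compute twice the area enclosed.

339

By the shoelace formula, twice the signed area is |(21·(-9) − (-15)·6) + ((-15)·0 − (-16)·(-9)) + ((-16)·6 − 21·0)| = 339, so the area is 339/2.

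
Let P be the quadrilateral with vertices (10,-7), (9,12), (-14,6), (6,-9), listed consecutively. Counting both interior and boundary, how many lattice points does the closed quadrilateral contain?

Using the shoelace formula, 2A = |[10·12 − 9·(-7)] + [9·6 − (-14)·12] + [(-14)·(-9) − 6·6] + [6·(-7) − 10·(-9)]| = 543, so the area is 543/2.
Along each edge there are gcd(|Δx|,|Δy|)+1 lattice points, so counting each shared vertex once the boundary has gcd(1,19) + gcd(23,6) + gcd(20,15) + gcd(4,2) = 1+1+5+2 = 9.
Pick's theorem gives I = A − B/2 + 1 = 543/2 − 9/2 + 1 = 268, so the closed region contains I + B = 268 + 9 = 277 lattice points.

277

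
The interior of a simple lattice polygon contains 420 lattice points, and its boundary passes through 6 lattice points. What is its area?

Pick's theorem states A = I + B/2 − 1, so A = 420 + 6/2 − 1 = 422.

422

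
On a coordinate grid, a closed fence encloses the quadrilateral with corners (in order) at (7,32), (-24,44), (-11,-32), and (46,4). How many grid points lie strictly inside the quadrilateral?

2598

Using the shoelace formula, 2A = |(7·44 − (-24)·32) + ((-24)·(-32) − (-11)·44) + ((-11)·4 − 46·(-32)) + (46·32 − 7·4)| = 5200, so the area is 2600.
Along each edge there are gcd(|Δx|,|Δy|)+1 lattice points, so counting each shared vertex once the boundary has gcd(31,12) + gcd(13,76) + gcd(57,36) + gcd(39,28) = 1+1+3+1 = 6.
Pick's theorem gives I = A − B/2 + 1 = 2600 − 6/2 + 1 = 2598.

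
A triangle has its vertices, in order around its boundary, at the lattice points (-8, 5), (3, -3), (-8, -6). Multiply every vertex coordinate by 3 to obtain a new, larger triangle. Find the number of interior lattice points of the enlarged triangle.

Using the shoelace formula, 2A = |((-8)·(-3) − 3·5) + (3·(-6) − (-8)·(-3)) + ((-8)·5 − (-8)·(-6))| = 121, so the area is 60.5.
Along each edge there are gcd(|Δx|,|Δy|)+1 lattice points, so counting each shared vertex once the boundary has gcd(11,8) + gcd(11,3) + gcd(0,11) = 1+1+11 = 13.
Scaling by 3 multiplies the area by 3² = 9 (so the new area is 544.5) and multiplies the boundary lattice-point count by 3, giving 39.
By Pick's theorem, the interior count of the dilated polygon is 544.5 − 39/2 + 1 = 526.

526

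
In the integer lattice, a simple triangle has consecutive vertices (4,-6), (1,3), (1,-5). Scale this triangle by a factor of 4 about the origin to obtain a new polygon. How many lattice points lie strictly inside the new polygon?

169

By the shoelace formula, twice the signed area is |[4·3 − 1·(-6)] + [1·(-5) − 1·3] + [1·(-6) − 4·(-5)]| = 24, so the area is 12.
The number of boundary lattice points is Σ gcd(|Δx|,|Δy|) = gcd(3,9) + gcd(0,8) + gcd(3,1) = 3+8+1 = 12.
Scaling by 4 multiplies the area by 4² = 16 (so the new area is 192) and multiplies the boundary lattice-point count by 4, giving 48.
By Pick's theorem, the interior count of the dilated polygon is 192 − 48/2 + 1 = 169.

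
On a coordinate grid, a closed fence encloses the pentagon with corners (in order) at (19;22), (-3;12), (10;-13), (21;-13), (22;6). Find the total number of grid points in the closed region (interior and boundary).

The shoelace formula gives twice the area as |[19·12 − (-3)·22] + [(-3)·(-13) − 10·12] + [10·(-13) − 21·(-13)] + [21·6 − 22·(-13)] + [22·22 − 19·6]| = 1138, so the area is 569.
Along each edge there are gcd(|Δx|,|Δy|)+1 lattice points, so counting each shared vertex once the boundary has gcd(22,10) + gcd(13,25) + gcd(11,0) + gcd(1,19) + gcd(3,16) = 2+1+11+1+1 = 16.
Pick's theorem gives I = A − B/2 + 1 = 569 − 16/2 + 1 = 562, so the closed region contains I + B = 562 + 16 = 578 lattice points.

578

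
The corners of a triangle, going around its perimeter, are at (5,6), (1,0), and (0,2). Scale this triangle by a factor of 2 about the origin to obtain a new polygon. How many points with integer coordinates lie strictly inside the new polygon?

Using the shoelace formula, 2A = |(5·0 − 1·6) + (1·2 − 0·0) + (0·6 − 5·2)| = 14, so the area is 7.
Along each edge there are gcd(|Δx|,|Δy|)+1 lattice points, so counting each shared vertex once the boundary has gcd(4,6) + gcd(1,2) + gcd(5,4) = 2+1+1 = 4.
Scaling by 2 multiplies the area by 2² = 4 (so the new area is 28) and multiplies the boundary lattice-point count by 2, giving 8.
By Pick's theorem, the interior count of the dilated polygon is 28 − 8/2 + 1 = 25.

25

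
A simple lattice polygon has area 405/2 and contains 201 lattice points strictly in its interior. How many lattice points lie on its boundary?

Pick's theorem gives A = I + B/2 − 1, so B = 2(A − I + 1) = 2(405/2 − 201 + 1) = 5.

5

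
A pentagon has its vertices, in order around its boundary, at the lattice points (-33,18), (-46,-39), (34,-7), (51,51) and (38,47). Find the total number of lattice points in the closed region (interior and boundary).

Using the shoelace formula, 2A = |((-33)·(-39) − (-46)·18) + ((-46)·(-7) − 34·(-39)) + (34·51 − 51·(-7)) + (51·47 − 38·51) + (38·18 − (-33)·47)| = 8548, so the area is 4274.
The number of boundary lattice points is Σ gcd(|Δx|,|Δy|) = gcd(13,57) + gcd(80,32) + gcd(17,58) + gcd(13,4) + gcd(71,29) = 1+16+1+1+1 = 20.
Pick's theorem gives I = A − B/2 + 1 = 4274 − 20/2 + 1 = 4265, so the closed region contains I + B = 4265 + 20 = 4285 lattice points.

4285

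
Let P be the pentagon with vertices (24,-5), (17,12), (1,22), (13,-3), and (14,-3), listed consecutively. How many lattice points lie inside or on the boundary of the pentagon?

Using the shoelace formula, 2A = |(24·12 − 17·(-5)) + (17·22 − 1·12) + (1·(-3) − 13·22) + (13·(-3) − 14·(-3)) + (14·(-5) − 24·(-3))| = 451, so the area is 451/2.
Along each edge there are gcd(|Δx|,|Δy|)+1 lattice points, so counting each shared vertex once the boundary has gcd(7,17) + gcd(16,10) + gcd(12,25) + gcd(1,0) + gcd(10,2) = 1+2+1+1+2 = 7.
Pick's theorem gives I = A − B/2 + 1 = 451/2 − 7/2 + 1 = 223, so the closed region contains I + B = 223 + 7 = 230 lattice points.

230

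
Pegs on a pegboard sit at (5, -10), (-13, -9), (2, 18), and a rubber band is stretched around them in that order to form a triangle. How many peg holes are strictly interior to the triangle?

249

The shoelace formula gives twice the area as |[5·(-9) − (-13)·(-10)] + [(-13)·18 − 2·(-9)] + [2·(-10) − 5·18]| = 501, so the area is 250.5.
Along each edge there are gcd(|Δx|,|Δy|)+1 lattice points, so counting each shared vertex once the boundary has gcd(18,1) + gcd(15,27) + gcd(3,28) = 1+3+1 = 5.
Pick's theorem gives I = A − B/2 + 1 = 250.5 − 5/2 + 1 = 249.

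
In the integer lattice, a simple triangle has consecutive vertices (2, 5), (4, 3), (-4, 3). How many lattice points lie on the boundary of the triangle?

12

The number of boundary lattice points is Σ gcd(|Δx|,|Δy|) = gcd(2,2) + gcd(8,0) + gcd(6,2) = 2+8+2 = 12.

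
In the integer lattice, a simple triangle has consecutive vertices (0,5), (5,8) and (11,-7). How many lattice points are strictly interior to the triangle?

The shoelace formula gives twice the area as |[0·8 − 5·5] + [5·(-7) − 11·8] + [11·5 − 0·(-7)]| = 93, so the area is 46.5.
Along each edge there are gcd(|Δx|,|Δy|)+1 lattice points, so counting each shared vertex once the boundary has gcd(5,3) + gcd(6,15) + gcd(11,12) = 1+3+1 = 5.
By Pick's theorem A = I + B/2 − 1, so I = 46.5 − 5/2 + 1 = 45.

45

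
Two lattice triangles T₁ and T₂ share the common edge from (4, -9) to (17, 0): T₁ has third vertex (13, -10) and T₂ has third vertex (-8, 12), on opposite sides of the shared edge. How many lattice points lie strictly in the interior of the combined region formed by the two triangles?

235

The union is the simple quadrilateral with vertices (4, -9), (13, -10), (17, 0), (-8, 12) in order.
The shoelace formula gives twice the area as |(4·(-10) − 13·(-9)) + (13·0 − 17·(-10)) + (17·12 − (-8)·0) + ((-8)·(-9) − 4·12)| = 475, so the area is 475/2.
Summing gcd(|Δx|,|Δy|) over the edges gives the boundary count: gcd(9,1) + gcd(4,10) + gcd(25,12) + gcd(12,21) = 1+2+1+3 = 7.
By Pick's theorem I = A − B/2 + 1 = 475/2 − 7/2 + 1 = 235.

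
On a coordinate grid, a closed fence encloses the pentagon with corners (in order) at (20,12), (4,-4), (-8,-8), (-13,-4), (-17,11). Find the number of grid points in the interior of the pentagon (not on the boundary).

439

Using the shoelace formula, 2A = |(20·(-4) − 4·12) + (4·(-8) − (-8)·(-4)) + ((-8)·(-4) − (-13)·(-8)) + ((-13)·11 − (-17)·(-4)) + ((-17)·12 − 20·11)| = 899, so the area is 449.5.
The number of boundary lattice points is Σ gcd(|Δx|,|Δy|) = gcd(16,16) + gcd(12,4) + gcd(5,4) + gcd(4,15) + gcd(37,1) = 16+4+1+1+1 = 23.
By Pick's theorem A = I + B/2 − 1, so I = 449.5 − 23/2 + 1 = 439.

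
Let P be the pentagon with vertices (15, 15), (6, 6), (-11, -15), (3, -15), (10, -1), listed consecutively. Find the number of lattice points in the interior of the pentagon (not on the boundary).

The shoelace formula gives twice the area as |(15·6 − 6·15) + (6·(-15) − (-11)·6) + ((-11)·(-15) − 3·(-15)) + (3·(-1) − 10·(-15)) + (10·15 − 15·(-1))| = 498, so the area is 249.
Summing gcd(|Δx|,|Δy|) over the edges gives the boundary count: gcd(9,9) + gcd(17,21) + gcd(14,0) + gcd(7,14) + gcd(5,16) = 9+1+14+7+1 = 32.
By Pick's theorem A = I + B/2 − 1, so I = 249 − 32/2 + 1 = 234.

234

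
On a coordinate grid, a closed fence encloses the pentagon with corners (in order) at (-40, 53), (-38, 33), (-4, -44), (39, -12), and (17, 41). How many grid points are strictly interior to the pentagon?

4300

By the shoelace formula, twice the signed area is |[(-40)·33 − (-38)·53] + [(-38)·(-44) − (-4)·33] + [(-4)·(-12) − 39·(-44)] + [39·41 − 17·(-12)] + [17·53 − (-40)·41]| = 8606, so the area is 4303.
The number of boundary lattice points is Σ gcd(|Δx|,|Δy|) = gcd(2,20) + gcd(34,77) + gcd(43,32) + gcd(22,53) + gcd(57,12) = 2+1+1+1+3 = 8.
By Pick's theorem A = I + B/2 − 1, so I = 4303 − 8/2 + 1 = 4300.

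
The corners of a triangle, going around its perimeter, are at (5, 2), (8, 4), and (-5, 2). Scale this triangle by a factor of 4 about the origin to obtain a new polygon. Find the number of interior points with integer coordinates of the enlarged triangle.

By the shoelace formula, twice the signed area is |(5·4 − 8·2) + (8·2 − (-5)·4) + ((-5)·2 − 5·2)| = 20, so the area is 10.
Along each edge there are gcd(|Δx|,|Δy|)+1 lattice points, so counting each shared vertex once the boundary has gcd(3,2) + gcd(13,2) + gcd(10,0) = 1+1+10 = 12.
Scaling by 4 multiplies the area by 4² = 16 (so the new area is 160) and multiplies the boundary lattice-point count by 4, giving 48.
By Pick's theorem, the interior count of the dilated polygon is 160 − 48/2 + 1 = 137.

137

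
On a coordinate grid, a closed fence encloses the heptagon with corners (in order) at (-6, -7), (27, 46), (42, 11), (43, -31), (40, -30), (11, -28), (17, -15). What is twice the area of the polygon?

By the shoelace formula, twice the signed area is |[(-6)·46 − 27·(-7)] + [27·11 − 42·46] + [42·(-31) − 43·11] + [43·(-30) − 40·(-31)] + [40·(-28) − 11·(-30)] + [11·(-15) − 17·(-28)] + [17·(-7) − (-6)·(-15)]| = 4235, so the area is 2117.5.

4235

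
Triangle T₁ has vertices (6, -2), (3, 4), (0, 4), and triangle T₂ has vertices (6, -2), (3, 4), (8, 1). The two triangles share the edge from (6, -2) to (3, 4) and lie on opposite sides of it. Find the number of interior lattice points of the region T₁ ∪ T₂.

15

The union is the simple quadrilateral with vertices (6, -2), (0, 4), (3, 4), (8, 1) in order.
The shoelace formula gives twice the area as |[6·4 − 0·(-2)] + [0·4 − 3·4] + [3·1 − 8·4] + [8·(-2) − 6·1]| = 39, so the area is 19.5.
Along each edge there are gcd(|Δx|,|Δy|)+1 lattice points, so counting each shared vertex once the boundary has gcd(6,6) + gcd(3,0) + gcd(5,3) + gcd(2,3) = 6+3+1+1 = 11.
By Pick's theorem I = A − B/2 + 1 = 19.5 − 11/2 + 1 = 15.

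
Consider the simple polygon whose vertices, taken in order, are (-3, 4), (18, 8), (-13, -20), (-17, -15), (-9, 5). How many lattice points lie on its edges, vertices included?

The number of boundary lattice points is Σ gcd(|Δx|,|Δy|) = gcd(21,4) + gcd(31,28) + gcd(4,5) + gcd(8,20) + gcd(6,1) = 1+1+1+4+1 = 8.

8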